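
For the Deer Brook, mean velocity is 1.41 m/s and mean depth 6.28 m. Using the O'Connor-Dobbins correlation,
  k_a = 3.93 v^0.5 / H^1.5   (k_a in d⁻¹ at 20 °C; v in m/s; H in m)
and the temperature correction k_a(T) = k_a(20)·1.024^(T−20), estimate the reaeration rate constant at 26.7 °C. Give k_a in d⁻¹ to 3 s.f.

k_a(20) = 3.93 × 1.41^0.5 / 6.28^1.5 = 3.93 × 1.187 / 15.74 = 0.2965 d⁻¹.
k_a(26.7) = 0.2965 × 1.024^(26.7−20) = 0.2965 × 1.172 = 0.3476 d⁻¹.

k_a ≈ 0.348 d⁻¹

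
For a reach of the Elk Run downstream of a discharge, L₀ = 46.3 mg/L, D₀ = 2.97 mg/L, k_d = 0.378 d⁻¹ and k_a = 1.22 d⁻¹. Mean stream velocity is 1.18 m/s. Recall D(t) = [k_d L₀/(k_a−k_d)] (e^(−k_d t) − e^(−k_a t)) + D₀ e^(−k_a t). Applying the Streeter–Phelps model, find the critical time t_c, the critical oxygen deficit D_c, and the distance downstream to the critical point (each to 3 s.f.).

At the critical point dD/dt = 0, so k_d L₀ e^(−k_d t) = k_a D. Substituting D(t) from the Streeter–Phelps equation and solving for t gives
t_c = ln[(k_a/k_d)(1 − D₀(k_a−k_d)/(k_d L₀))] / (k_a−k_d).
Here k_a−k_d = 0.8420 d⁻¹ and 1 − D₀(k_a−k_d)/(k_d L₀) = 1 − 2.97×0.8420/(0.378×46.3) = 0.8571, so
t_c = ln(3.228 × 0.8571) / 0.8420 = 1.018 / 0.8420 = 1.208 d.
D_c = (k_d/k_a) L₀ e^(−k_d t_c) = (0.378/1.22) × 46.3 × e^(−0.378×1.208) = 0.3098 × 46.3 × 0.6333 = 9.085 mg/L.
x_c = v t_c = 1.18 m/s × 1.208 d × 86400 s/d = 123200 m ≈ 123 km.

t_c ≈ 1.21 d; D_c ≈ 9.09 mg/L; x_c ≈ 123 km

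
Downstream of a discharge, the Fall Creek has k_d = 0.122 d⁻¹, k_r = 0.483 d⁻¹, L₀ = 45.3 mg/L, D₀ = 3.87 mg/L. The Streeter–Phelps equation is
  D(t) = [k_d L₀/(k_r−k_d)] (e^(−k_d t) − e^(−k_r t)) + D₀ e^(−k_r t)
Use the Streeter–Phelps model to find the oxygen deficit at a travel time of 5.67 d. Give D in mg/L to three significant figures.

D ≈ 6.93 mg/L

k_d L₀/(k_r−k_d) = 0.122×45.3/(0.483−0.122) = 5.527/0.3610 = 15.31 mg/L.
e^(−k_d t) = e^(−0.122×5.670) = 0.5007; e^(−k_r t) = e^(−0.483×5.670) = 0.06466.
D = 15.31 × (0.5007 − 0.06466) + 3.87 × 0.06466 = 6.675 + 0.2502 = 6.926 mg/L.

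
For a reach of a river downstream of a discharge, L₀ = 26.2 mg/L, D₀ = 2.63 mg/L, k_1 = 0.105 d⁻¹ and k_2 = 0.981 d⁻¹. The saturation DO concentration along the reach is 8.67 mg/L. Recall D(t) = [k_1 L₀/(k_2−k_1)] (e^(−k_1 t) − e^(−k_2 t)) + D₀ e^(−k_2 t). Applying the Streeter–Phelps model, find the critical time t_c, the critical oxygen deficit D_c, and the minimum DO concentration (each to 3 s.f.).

t_c ≈ 0.477 d; D_c ≈ 2.67 mg/L; min DO ≈ 6.00 mg/L

With k_2/k_1 = 9.343 and 1 − D₀(k_2−k_1)/(k_1 L₀) = 0.1625,
t_c = ln(9.343 × 0.1625) / (0.981 − 0.105) = ln(1.518) / 0.8760 = 0.4177/0.8760 = 0.4768 d.
D_c = (k_1/k_2) L₀ e^(−k_1 t_c) = (0.105/0.981) × 26.2 × e^(−0.105×0.4768) = 0.1070 × 26.2 × 0.9512 = 2.667 mg/L.
Minimum DO = C_s − D_c = 8.67 − 2.667 = 6.003 mg/L.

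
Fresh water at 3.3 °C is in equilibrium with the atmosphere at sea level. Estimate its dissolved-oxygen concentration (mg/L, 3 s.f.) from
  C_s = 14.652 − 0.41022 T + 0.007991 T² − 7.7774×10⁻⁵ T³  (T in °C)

C_s = 14.652 − 0.41022×3.3 + 0.007991×3.3² − 7.7774×10⁻⁵×3.3³ = 13.38 mg/L.

C_s ≈ 13.4 mg/L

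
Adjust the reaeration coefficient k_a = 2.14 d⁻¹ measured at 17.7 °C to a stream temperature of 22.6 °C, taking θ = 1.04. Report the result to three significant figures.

k_a(T₂) = k_a(T₁) · θ^(T₂−T₁) = 2.14 × 1.04^(22.6−17.7)
= 2.14 × 1.04^4.90 = 2.14 × 1.212 = 2.593 d⁻¹.

k_a ≈ 2.59 d⁻¹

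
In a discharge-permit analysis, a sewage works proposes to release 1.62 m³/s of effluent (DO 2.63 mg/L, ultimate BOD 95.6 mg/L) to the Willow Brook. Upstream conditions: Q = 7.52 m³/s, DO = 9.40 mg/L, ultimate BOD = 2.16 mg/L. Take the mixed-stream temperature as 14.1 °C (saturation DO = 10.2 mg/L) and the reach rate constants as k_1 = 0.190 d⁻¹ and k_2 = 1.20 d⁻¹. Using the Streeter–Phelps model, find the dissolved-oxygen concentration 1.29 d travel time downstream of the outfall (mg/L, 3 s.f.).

DO ≈ 7.77 mg/L

Mixed DO = (7.52×9.40 + 1.62×2.63)/(7.52+1.62) = 74.95/9.140 = 8.200 mg/L.
Mixed L₀ = (7.52×2.16 + 1.62×95.6)/(9.140) = 171.1/9.140 = 18.72 mg/L.
Initial deficit D₀ = C_s − DO₀ = 10.2 − 8.200 = 2.000 mg/L.
D(1.29) = [0.190×18.72/(1.20−0.190)](e^(−0.190×1.29) − e^(−1.20×1.29)) + 2.000 e^(−1.20×1.29)
= 3.522 × (0.7826 − 0.2127) + 2.000 × 0.2127 = 2.433 mg/L.
DO = 10.2 − 2.433 = 7.767 mg/L.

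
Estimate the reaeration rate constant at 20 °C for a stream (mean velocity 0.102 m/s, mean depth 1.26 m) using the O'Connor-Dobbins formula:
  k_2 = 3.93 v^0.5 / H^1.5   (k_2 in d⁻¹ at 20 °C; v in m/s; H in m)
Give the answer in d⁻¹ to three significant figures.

k_2 ≈ 0.887 d⁻¹

k_2 = 3.93 × 0.102^0.5 / 1.26^1.5 = 3.93 × 0.3194 / 1.414 = 0.8874 d⁻¹.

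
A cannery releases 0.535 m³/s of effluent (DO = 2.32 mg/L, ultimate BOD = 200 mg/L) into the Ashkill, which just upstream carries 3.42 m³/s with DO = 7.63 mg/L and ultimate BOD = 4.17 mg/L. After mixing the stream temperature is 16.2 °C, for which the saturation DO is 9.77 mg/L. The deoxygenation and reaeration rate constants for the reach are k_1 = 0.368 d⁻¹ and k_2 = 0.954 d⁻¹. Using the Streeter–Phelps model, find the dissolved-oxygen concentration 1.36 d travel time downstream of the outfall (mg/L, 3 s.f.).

DO ≈ 2.58 mg/L

Mixed DO = (3.42×7.63 + 0.535×2.32)/(3.42+0.535) = 27.34/3.955 = 6.912 mg/L.
Mixed L₀ = (3.42×4.17 + 0.535×200)/(3.955) = 121.3/3.955 = 30.66 mg/L.
Initial deficit D₀ = C_s − DO₀ = 9.77 − 6.912 = 2.858 mg/L.
D(1.36) = [0.368×30.66/(0.954−0.368)](e^(−0.368×1.36) − e^(−0.954×1.36)) + 2.858 e^(−0.954×1.36)
= 19.25 × (0.6062 − 0.2732) + 2.858 × 0.2732 = 7.193 mg/L.
DO = 9.77 − 7.193 = 2.577 mg/L.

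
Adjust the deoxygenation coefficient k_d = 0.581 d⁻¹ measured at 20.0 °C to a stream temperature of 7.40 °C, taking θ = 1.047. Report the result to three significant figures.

k_d ≈ 0.326 d⁻¹

k_d(T₂) = k_d(T₁) · θ^(T₂−T₁) = 0.581 × 1.047^(7.40−20.0)
= 0.581 × 1.047^-12.6 = 0.581 × 0.5606 = 0.3257 d⁻¹.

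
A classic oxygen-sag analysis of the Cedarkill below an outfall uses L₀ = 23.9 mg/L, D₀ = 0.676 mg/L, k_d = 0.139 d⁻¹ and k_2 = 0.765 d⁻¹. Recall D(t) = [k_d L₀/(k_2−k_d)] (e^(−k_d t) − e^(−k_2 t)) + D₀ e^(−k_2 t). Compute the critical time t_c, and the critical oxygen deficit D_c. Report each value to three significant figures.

t_c = [1/(k_2−k_d)] ln[(k_2/k_d)(1 − D₀(k_2−k_d)/(k_d L₀))]
= [1/(0.765−0.139)] ln[(0.765/0.139)(1 − 0.676×0.6260/(0.139×23.9))]
= (1/0.6260) ln[5.504 × 0.8726] = 1.597 × ln(4.803) = 1.597 × 1.569 = 2.507 d.
L(t_c) = L₀ e^(−k_d t_c) = 23.9 × 0.7058 = 16.87 mg/L, and at the critical point k_2 D_c = k_d L, so D_c = (0.139/0.765) × 16.87 = 3.065 mg/L.

t_c ≈ 2.51 d; D_c ≈ 3.07 mg/L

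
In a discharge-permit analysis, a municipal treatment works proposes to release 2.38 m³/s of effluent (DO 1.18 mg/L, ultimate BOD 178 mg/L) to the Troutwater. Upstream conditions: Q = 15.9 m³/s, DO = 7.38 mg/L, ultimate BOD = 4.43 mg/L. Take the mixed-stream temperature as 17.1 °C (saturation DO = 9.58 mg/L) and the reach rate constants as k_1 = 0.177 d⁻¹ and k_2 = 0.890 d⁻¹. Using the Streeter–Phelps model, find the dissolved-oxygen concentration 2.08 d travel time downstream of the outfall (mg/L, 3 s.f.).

DO ≈ 5.52 mg/L

Mixed DO = (15.9×7.38 + 2.38×1.18)/(15.9+2.38) = 120.2/18.28 = 6.573 mg/L.
Mixed L₀ = (15.9×4.43 + 2.38×178)/(18.28) = 494.1/18.28 = 27.03 mg/L.
Initial deficit D₀ = C_s − DO₀ = 9.58 − 6.573 = 3.007 mg/L.
D(2.08) = [0.177×27.03/(0.890−0.177)](e^(−0.177×2.08) − e^(−0.890×2.08)) + 3.007 e^(−0.890×2.08)
= 6.710 × (0.6920 − 0.1570) + 3.007 × 0.1570 = 4.062 mg/L.
DO = 9.58 − 4.062 = 5.518 mg/L.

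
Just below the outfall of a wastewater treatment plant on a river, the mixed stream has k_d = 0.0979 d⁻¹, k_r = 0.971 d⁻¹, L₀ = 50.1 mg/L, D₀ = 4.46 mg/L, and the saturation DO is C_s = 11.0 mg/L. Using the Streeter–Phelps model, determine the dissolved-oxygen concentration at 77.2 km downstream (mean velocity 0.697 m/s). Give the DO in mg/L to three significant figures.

Travel time t = x/v = 77.2 km / (0.697 m/s) = 77200 m / 0.697 m/s = 110800 s = 1.282 d.
k_d L₀/(k_r−k_d) = 0.0979×50.1/(0.971−0.0979) = 4.905/0.8731 = 5.618 mg/L.
e^(−k_d t) = e^(−0.0979×1.282) = 0.8821; e^(−k_r t) = e^(−0.971×1.282) = 0.2880.
D = 5.618 × (0.8821 − 0.2880) + 4.46 × 0.2880 = 3.337 + 1.285 = 4.622 mg/L.
DO = C_s − D = 11.0 − 4.622 = 6.378 mg/L.

DO ≈ 6.38 mg/L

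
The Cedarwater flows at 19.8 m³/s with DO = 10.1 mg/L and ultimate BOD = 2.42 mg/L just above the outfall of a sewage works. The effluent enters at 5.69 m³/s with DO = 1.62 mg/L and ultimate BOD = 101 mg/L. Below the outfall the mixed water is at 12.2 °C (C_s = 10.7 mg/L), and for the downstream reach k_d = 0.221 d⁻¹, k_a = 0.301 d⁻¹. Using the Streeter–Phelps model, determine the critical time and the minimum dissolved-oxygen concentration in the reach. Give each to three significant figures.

Mixed DO = (19.8×10.1 + 5.69×1.62)/(19.8+5.69) = 209.2/25.49 = 8.207 mg/L.
Mixed L₀ = (19.8×2.42 + 5.69×101)/(25.49) = 622.6/25.49 = 24.43 mg/L.
Initial deficit D₀ = C_s − DO₀ = 10.7 − 8.207 = 2.493 mg/L.
t_c = (1/0.08000) ln[(0.301/0.221)(1 − 2.493×0.08000/(0.221×24.43))] = 12.50 × ln(1.312) = 3.391 d.
D_c = (0.221/0.301) × 24.43 × e^(−0.221×3.391) = 0.7342 × 24.43 × 0.4726 = 8.476 mg/L.
Minimum DO = 10.7 − 8.476 = 2.224 mg/L.

t_c ≈ 3.39 d; minimum DO ≈ 2.22 mg/L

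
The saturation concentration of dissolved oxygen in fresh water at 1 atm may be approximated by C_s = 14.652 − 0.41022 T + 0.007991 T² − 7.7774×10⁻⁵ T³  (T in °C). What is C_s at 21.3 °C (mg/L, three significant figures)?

C_s ≈ 8.79 mg/L

C_s = 14.652 − 0.41022×21.3 + 0.007991×21.3² − 7.7774×10⁻⁵×21.3³ = 8.788 mg/L.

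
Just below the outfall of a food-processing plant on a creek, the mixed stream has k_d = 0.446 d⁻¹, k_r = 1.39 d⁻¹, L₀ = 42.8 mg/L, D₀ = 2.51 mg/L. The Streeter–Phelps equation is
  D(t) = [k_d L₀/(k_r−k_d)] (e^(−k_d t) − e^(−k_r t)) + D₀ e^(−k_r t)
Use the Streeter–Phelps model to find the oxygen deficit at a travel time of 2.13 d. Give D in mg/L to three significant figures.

k_d L₀/(k_r−k_d) = 0.446×42.8/(1.39−0.446) = 19.09/0.9440 = 20.22 mg/L.
e^(−k_d t) = e^(−0.446×2.130) = 0.3867; e^(−k_r t) = e^(−1.39×2.130) = 0.05178.
D = 20.22 × (0.3867 − 0.05178) + 2.51 × 0.05178 = 6.773 + 0.1300 = 6.903 mg/L.

D ≈ 6.90 mg/L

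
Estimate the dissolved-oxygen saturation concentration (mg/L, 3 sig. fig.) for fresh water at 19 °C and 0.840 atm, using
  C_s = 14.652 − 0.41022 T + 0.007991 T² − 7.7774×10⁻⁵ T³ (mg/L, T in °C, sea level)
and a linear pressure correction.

At sea level: C_s = 14.652 − 0.41022×19 + 0.007991×19² − 7.7774×10⁻⁵×19³ = 9.209 mg/L.
Pressure correction: C_s' = 9.209 × 0.840 = 7.736 mg/L.

C_s ≈ 7.74 mg/L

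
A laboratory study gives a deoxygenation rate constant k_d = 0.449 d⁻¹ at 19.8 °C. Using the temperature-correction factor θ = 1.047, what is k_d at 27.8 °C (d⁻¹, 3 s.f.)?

k_d(T₂) = k_d(T₁) · θ^(T₂−T₁) = 0.449 × 1.047^(27.8−19.8)
= 0.449 × 1.047^8.00 = 0.449 × 1.444 = 0.6484 d⁻¹.

k_d ≈ 0.648 d⁻¹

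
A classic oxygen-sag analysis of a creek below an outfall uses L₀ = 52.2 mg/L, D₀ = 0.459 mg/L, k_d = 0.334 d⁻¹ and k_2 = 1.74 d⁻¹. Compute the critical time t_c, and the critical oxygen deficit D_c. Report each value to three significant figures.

At the critical point dD/dt = 0, so k_d L₀ e^(−k_d t) = k_2 D. Substituting D(t) from the Streeter–Phelps equation and solving for t gives
t_c = ln[(k_2/k_d)(1 − D₀(k_2−k_d)/(k_d L₀))] / (k_2−k_d).
Here k_2−k_d = 1.406 d⁻¹ and 1 − D₀(k_2−k_d)/(k_d L₀) = 1 − 0.459×1.406/(0.334×52.2) = 0.9630, so
t_c = ln(5.210 × 0.9630) / 1.406 = 1.613 / 1.406 = 1.147 d.
L(t_c) = L₀ e^(−k_d t_c) = 52.2 × 0.6817 = 35.59 mg/L, and at the critical point k_2 D_c = k_d L, so D_c = (0.334/1.74) × 35.59 = 6.831 mg/L.

t_c ≈ 1.15 d; D_c ≈ 6.83 mg/L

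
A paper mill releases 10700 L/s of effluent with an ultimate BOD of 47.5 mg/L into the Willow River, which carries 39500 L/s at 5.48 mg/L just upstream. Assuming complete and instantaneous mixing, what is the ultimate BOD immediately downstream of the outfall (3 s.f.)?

Flow-weighted mixing: C = (Q_r C_r + Q_w C_w)/(Q_r + Q_w)
= (39500×5.48 + 10700×47.5)/(39500 + 10700) = 724700/50200 = 14.44 mg/L.

14.4 mg/L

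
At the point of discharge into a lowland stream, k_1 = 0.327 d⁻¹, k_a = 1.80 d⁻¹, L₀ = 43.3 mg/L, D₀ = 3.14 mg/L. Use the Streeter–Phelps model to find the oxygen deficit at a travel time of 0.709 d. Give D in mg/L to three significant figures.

k_1 L₀/(k_a−k_1) = 0.327×43.3/(1.80−0.327) = 14.16/1.473 = 9.612 mg/L.
e^(−k_1 t) = e^(−0.327×0.7090) = 0.7931; e^(−k_a t) = e^(−1.80×0.7090) = 0.2791.
D = 9.612 × (0.7931 − 0.2791) + 3.14 × 0.2791 = 4.941 + 0.8764 = 5.817 mg/L.

D ≈ 5.82 mg/L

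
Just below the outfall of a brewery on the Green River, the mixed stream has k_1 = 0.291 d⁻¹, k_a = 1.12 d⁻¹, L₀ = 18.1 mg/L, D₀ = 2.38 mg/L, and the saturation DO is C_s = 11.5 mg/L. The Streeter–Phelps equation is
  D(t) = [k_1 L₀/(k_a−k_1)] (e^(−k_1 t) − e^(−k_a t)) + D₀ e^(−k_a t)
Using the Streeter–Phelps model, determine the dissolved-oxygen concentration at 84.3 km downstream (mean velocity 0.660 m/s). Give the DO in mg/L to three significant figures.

DO ≈ 8.13 mg/L

Travel time t = x/v = 84.3 km / (0.660 m/s) = 84300 m / 0.660 m/s = 127700 s = 1.478 d.
k_1 L₀/(k_a−k_1) = 0.291×18.1/(1.12−0.291) = 5.267/0.8290 = 6.354 mg/L.
e^(−k_1 t) = e^(−0.291×1.478) = 0.6504; e^(−k_a t) = e^(−1.12×1.478) = 0.1910.
D = 6.354 × (0.6504 − 0.1910) + 2.38 × 0.1910 = 2.919 + 0.4545 = 3.373 mg/L.
DO = C_s − D = 11.5 − 3.373 = 8.127 mg/L.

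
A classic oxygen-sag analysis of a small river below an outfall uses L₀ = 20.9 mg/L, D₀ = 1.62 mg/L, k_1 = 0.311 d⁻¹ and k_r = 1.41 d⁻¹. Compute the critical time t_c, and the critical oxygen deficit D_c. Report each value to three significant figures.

t_c ≈ 1.08 d; D_c ≈ 3.29 mg/L

At the critical point dD/dt = 0, so k_1 L₀ e^(−k_1 t) = k_r D. Substituting D(t) from the Streeter–Phelps equation and solving for t gives
t_c = ln[(k_r/k_1)(1 − D₀(k_r−k_1)/(k_1 L₀))] / (k_r−k_1).
Here k_r−k_1 = 1.099 d⁻¹ and 1 − D₀(k_r−k_1)/(k_1 L₀) = 1 − 1.62×1.099/(0.311×20.9) = 0.7261, so
t_c = ln(4.534 × 0.7261) / 1.099 = 1.191 / 1.099 = 1.084 d.
L(t_c) = L₀ e^(−k_1 t_c) = 20.9 × 0.7138 = 14.92 mg/L, and at the critical point k_r D_c = k_1 L, so D_c = (0.311/1.41) × 14.92 = 3.290 mg/L.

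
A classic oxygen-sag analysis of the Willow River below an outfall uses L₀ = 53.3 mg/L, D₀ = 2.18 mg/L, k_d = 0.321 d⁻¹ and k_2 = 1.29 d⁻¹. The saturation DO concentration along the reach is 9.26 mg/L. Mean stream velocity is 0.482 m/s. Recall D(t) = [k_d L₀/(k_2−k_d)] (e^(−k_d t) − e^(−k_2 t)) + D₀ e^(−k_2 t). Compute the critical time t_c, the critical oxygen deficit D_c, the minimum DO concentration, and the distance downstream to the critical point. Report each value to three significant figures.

t_c ≈ 1.30 d; D_c ≈ 8.74 mg/L; min DO ≈ 0.520 mg/L; x_c ≈ 54.1 km

At the critical point dD/dt = 0, so k_d L₀ e^(−k_d t) = k_2 D. Substituting D(t) from the Streeter–Phelps equation and solving for t gives
t_c = ln[(k_2/k_d)(1 − D₀(k_2−k_d)/(k_d L₀))] / (k_2−k_d).
Here k_2−k_d = 0.9690 d⁻¹ and 1 − D₀(k_2−k_d)/(k_d L₀) = 1 − 2.18×0.9690/(0.321×53.3) = 0.8765, so
t_c = ln(4.019 × 0.8765) / 0.9690 = 1.259 / 0.9690 = 1.299 d.
L(t_c) = L₀ e^(−k_d t_c) = 53.3 × 0.6589 = 35.12 mg/L, and at the critical point k_2 D_c = k_d L, so D_c = (0.321/1.29) × 35.12 = 8.740 mg/L.
Minimum DO = C_s − D_c = 9.26 − 8.740 = 0.5205 mg/L.
x_c = v t_c = 0.482 m/s × 1.299 d × 86400 s/d = 54120 m ≈ 54.1 km.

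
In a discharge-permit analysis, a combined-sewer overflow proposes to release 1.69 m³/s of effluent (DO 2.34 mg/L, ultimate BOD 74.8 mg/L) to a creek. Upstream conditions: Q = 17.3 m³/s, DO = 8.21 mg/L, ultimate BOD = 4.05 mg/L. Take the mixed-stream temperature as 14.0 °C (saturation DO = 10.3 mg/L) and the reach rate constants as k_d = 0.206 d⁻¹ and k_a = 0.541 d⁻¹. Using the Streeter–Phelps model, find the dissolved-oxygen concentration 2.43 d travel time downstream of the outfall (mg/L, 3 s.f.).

Mixed DO = (17.3×8.21 + 1.69×2.34)/(17.3+1.69) = 146.0/18.99 = 7.688 mg/L.
Mixed L₀ = (17.3×4.05 + 1.69×74.8)/(18.99) = 196.5/18.99 = 10.35 mg/L.
Initial deficit D₀ = C_s − DO₀ = 10.3 − 7.688 = 2.612 mg/L.
D(2.43) = [0.206×10.35/(0.541−0.206)](e^(−0.206×2.43) − e^(−0.541×2.43)) + 2.612 e^(−0.541×2.43)
= 6.362 × (0.6062 − 0.2686) + 2.612 × 0.2686 = 2.850 mg/L.
DO = 10.3 − 2.850 = 7.450 mg/L.

DO ≈ 7.45 mg/L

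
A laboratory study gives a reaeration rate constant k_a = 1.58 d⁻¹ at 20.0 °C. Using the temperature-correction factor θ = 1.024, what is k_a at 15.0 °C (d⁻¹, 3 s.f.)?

k_a ≈ 1.40 d⁻¹

k_a(T₂) = k_a(T₁) · θ^(T₂−T₁) = 1.58 × 1.024^(15.0−20.0)
= 1.58 × 1.024^-5.00 = 1.58 × 0.8882 = 1.403 d⁻¹.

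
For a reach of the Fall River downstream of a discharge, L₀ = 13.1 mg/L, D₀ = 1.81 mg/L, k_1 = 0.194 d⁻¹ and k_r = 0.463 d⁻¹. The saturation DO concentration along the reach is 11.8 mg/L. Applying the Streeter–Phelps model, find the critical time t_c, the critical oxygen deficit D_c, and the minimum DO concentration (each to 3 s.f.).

t_c = [1/(k_r−k_1)] ln[(k_r/k_1)(1 − D₀(k_r−k_1)/(k_1 L₀))]
= [1/(0.463−0.194)] ln[(0.463/0.194)(1 − 1.81×0.2690/(0.194×13.1))]
= (1/0.2690) ln[2.387 × 0.8084] = 3.717 × ln(1.929) = 3.717 × 0.6572 = 2.443 d.
D_c = (k_1/k_r) L₀ e^(−k_1 t_c) = (0.194/0.463) × 13.1 × e^(−0.194×2.443) = 0.4190 × 13.1 × 0.6225 = 3.417 mg/L.
Minimum DO = C_s − D_c = 11.8 − 3.417 = 8.383 mg/L.

t_c ≈ 2.44 d; D_c ≈ 3.42 mg/L; min DO ≈ 8.38 mg/L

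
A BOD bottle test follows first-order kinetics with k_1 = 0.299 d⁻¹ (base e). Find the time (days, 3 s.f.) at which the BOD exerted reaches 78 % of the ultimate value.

y/L₀ = 1 − e^(−k_1 t) = 0.78 ⇒ e^(−k_1 t) = 0.220
t = −ln(0.220) / 0.299 = 1.514 / 0.299 = 5.064 d.

t ≈ 5.06 d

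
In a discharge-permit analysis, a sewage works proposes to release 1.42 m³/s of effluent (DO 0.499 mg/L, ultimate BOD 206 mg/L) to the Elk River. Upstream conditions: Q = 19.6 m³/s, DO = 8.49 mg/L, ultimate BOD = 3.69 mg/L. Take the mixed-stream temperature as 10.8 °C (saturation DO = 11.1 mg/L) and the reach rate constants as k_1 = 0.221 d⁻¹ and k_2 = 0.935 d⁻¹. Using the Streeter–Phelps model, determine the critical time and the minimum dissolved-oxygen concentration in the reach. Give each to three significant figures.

t_c ≈ 0.784 d; minimum DO ≈ 7.65 mg/L

Mixed DO = (19.6×8.49 + 1.42×0.499)/(19.6+1.42) = 167.1/21.02 = 7.950 mg/L.
Mixed L₀ = (19.6×3.69 + 1.42×206)/(21.02) = 364.8/21.02 = 17.36 mg/L.
Initial deficit D₀ = C_s − DO₀ = 11.1 − 7.950 = 3.150 mg/L.
t_c = (1/0.7140) ln[(0.935/0.221)(1 − 3.150×0.7140/(0.221×17.36))] = 1.401 × ln(1.750) = 0.7840 d.
D_c = (0.221/0.935) × 17.36 × e^(−0.221×0.7840) = 0.2364 × 17.36 × 0.8409 = 3.450 mg/L.
Minimum DO = 11.1 − 3.450 = 7.650 mg/L.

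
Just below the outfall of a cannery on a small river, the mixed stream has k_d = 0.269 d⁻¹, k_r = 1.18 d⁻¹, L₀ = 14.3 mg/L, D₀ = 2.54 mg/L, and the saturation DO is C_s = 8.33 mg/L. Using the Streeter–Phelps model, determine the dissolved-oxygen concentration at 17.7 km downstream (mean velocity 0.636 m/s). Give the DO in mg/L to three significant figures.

DO ≈ 5.61 mg/L

Travel time t = x/v = 17.7 km / (0.636 m/s) = 17700 m / 0.636 m/s = 27830 s = 0.3221 d.
k_d L₀/(k_r−k_d) = 0.269×14.3/(1.18−0.269) = 3.847/0.9110 = 4.223 mg/L.
e^(−k_d t) = e^(−0.269×0.3221) = 0.9170; e^(−k_r t) = e^(−1.18×0.3221) = 0.6838.
D = 4.223 × (0.9170 − 0.6838) + 2.54 × 0.6838 = 0.9847 + 1.737 = 2.722 mg/L.
DO = C_s − D = 8.33 − 2.722 = 5.608 mg/L.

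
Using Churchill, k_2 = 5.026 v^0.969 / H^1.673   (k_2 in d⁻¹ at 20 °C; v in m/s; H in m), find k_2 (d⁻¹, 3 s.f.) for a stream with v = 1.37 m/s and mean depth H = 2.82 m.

k_2 ≈ 1.20 d⁻¹

k_2 = 5.026 × 1.37^0.969 / 2.82^1.673 = 5.026 × 1.357 / 5.666 = 1.203 d⁻¹.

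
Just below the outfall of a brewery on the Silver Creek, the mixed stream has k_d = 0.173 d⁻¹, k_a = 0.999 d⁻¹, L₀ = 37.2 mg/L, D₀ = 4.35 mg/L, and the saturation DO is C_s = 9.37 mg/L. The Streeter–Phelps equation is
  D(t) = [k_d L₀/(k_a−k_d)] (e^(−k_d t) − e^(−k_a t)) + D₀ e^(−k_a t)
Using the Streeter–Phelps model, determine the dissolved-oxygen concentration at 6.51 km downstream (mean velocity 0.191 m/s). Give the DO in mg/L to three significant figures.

DO ≈ 4.41 mg/L

Travel time t = x/v = 6.51 km / (0.191 m/s) = 6510 m / 0.191 m/s = 34080 s = 0.3945 d.
k_d L₀/(k_a−k_d) = 0.173×37.2/(0.999−0.173) = 6.436/0.8260 = 7.791 mg/L.
e^(−k_d t) = e^(−0.173×0.3945) = 0.9340; e^(−k_a t) = e^(−0.999×0.3945) = 0.6743.
D = 7.791 × (0.9340 − 0.6743) + 4.35 × 0.6743 = 2.024 + 2.933 = 4.957 mg/L.
DO = C_s − D = 9.37 − 4.957 = 4.413 mg/L.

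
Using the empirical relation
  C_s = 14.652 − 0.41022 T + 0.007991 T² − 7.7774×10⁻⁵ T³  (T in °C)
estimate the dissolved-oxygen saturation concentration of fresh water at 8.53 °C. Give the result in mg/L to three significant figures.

C_s = 14.652 − 0.41022×8.53 + 0.007991×8.53² − 7.7774×10⁻⁵×8.53³ = 11.69 mg/L.

C_s ≈ 11.7 mg/L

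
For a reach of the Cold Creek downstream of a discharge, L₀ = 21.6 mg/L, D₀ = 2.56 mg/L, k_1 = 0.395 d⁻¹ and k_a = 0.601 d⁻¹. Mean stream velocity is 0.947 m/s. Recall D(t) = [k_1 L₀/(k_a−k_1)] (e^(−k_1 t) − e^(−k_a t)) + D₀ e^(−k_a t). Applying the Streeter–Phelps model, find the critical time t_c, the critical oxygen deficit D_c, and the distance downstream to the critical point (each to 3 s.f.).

With k_a/k_1 = 1.522 and 1 − D₀(k_a−k_1)/(k_1 L₀) = 0.9382,
t_c = ln(1.522 × 0.9382) / (0.601 − 0.395) = ln(1.427) / 0.2060 = 0.3559/0.2060 = 1.728 d.
D_c = (k_1/k_a) L₀ e^(−k_1 t_c) = (0.395/0.601) × 21.6 × e^(−0.395×1.728) = 0.6572 × 21.6 × 0.5054 = 7.175 mg/L.
x_c = v t_c = 0.947 m/s × 1.728 d × 86400 s/d = 141400 m ≈ 141 km.

t_c ≈ 1.73 d; D_c ≈ 7.17 mg/L; x_c ≈ 141 km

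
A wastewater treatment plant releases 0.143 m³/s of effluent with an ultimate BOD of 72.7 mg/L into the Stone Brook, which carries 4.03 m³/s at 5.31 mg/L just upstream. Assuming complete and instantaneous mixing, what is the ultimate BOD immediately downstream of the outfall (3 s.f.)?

7.62 mg/L

Flow-weighted mixing: C = (Q_r C_r + Q_w C_w)/(Q_r + Q_w)
= (4.03×5.31 + 0.143×72.7)/(4.03 + 0.143) = 31.80/4.173 = 7.619 mg/L.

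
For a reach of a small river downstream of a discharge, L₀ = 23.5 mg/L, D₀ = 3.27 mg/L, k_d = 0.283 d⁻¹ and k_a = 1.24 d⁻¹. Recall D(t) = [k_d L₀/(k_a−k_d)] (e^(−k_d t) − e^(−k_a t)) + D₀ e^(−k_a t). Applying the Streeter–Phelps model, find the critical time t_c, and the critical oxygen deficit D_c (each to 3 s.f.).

t_c ≈ 0.879 d; D_c ≈ 4.18 mg/L

t_c = [1/(k_a−k_d)] ln[(k_a/k_d)(1 − D₀(k_a−k_d)/(k_d L₀))]
= [1/(1.24−0.283)] ln[(1.24/0.283)(1 − 3.27×0.9570/(0.283×23.5))]
= (1/0.9570) ln[4.382 × 0.5295] = 1.045 × ln(2.320) = 1.045 × 0.8415 = 0.8793 d.
D_c = (k_d/k_a) L₀ e^(−k_d t_c) = (0.283/1.24) × 23.5 × e^(−0.283×0.8793) = 0.2282 × 23.5 × 0.7797 = 4.182 mg/L.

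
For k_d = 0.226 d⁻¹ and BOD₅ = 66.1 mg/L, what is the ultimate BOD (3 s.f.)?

L₀ ≈ 97.6 mg/L

BOD₅ = L₀(1 − e^(−5k_d)) ⇒ L₀ = BOD₅ / (1 − e^(−5×0.226))
= 66.1 / (1 − 0.3230) = 66.1 / 0.6770 = 97.64 mg/L.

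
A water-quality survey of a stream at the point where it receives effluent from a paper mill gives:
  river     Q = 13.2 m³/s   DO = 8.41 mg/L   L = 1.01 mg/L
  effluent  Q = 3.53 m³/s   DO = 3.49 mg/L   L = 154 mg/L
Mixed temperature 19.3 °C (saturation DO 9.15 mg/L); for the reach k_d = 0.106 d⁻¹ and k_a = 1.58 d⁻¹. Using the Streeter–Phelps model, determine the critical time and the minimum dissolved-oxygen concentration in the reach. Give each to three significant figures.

t_c ≈ 0.912 d; minimum DO ≈ 7.12 mg/L

Mixed DO = (13.2×8.41 + 3.53×3.49)/(13.2+3.53) = 123.3/16.73 = 7.372 mg/L.
Mixed L₀ = (13.2×1.01 + 3.53×154)/(16.73) = 557.0/16.73 = 33.29 mg/L.
Initial deficit D₀ = C_s − DO₀ = 9.15 − 7.372 = 1.778 mg/L.
t_c = (1/1.474) ln[(1.58/0.106)(1 − 1.778×1.474/(0.106×33.29))] = 0.6784 × ln(3.835) = 0.9119 d.
D_c = (0.106/1.58) × 33.29 × e^(−0.106×0.9119) = 0.06709 × 33.29 × 0.9079 = 2.028 mg/L.
Minimum DO = 9.15 − 2.028 = 7.122 mg/L.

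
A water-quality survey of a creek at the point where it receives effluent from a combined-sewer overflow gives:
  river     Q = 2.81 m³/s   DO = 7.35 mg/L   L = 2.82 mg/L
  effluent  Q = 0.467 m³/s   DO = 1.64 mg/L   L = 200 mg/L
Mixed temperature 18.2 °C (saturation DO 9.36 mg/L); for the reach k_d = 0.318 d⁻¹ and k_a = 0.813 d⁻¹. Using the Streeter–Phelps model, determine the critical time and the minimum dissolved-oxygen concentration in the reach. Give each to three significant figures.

t_c ≈ 1.59 d; minimum DO ≈ 2.06 mg/L

Mixed DO = (2.81×7.35 + 0.467×1.64)/(2.81+0.467) = 21.42/3.277 = 6.536 mg/L.
Mixed L₀ = (2.81×2.82 + 0.467×200)/(3.277) = 101.3/3.277 = 30.92 mg/L.
Initial deficit D₀ = C_s − DO₀ = 9.36 − 6.536 = 2.824 mg/L.
t_c = (1/0.4950) ln[(0.813/0.318)(1 − 2.824×0.4950/(0.318×30.92))] = 2.020 × ln(2.193) = 1.587 d.
D_c = (0.318/0.813) × 30.92 × e^(−0.318×1.587) = 0.3911 × 30.92 × 0.6038 = 7.302 mg/L.
Minimum DO = 9.36 − 7.302 = 2.058 mg/L.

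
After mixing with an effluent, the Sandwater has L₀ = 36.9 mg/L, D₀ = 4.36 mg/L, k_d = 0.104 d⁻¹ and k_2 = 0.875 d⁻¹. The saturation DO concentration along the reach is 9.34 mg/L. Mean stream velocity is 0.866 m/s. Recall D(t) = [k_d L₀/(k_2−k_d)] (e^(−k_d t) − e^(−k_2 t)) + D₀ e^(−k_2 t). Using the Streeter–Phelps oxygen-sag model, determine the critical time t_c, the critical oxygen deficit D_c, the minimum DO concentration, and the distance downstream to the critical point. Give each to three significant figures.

With k_2/k_d = 8.413 and 1 − D₀(k_2−k_d)/(k_d L₀) = 0.1240,
t_c = ln(8.413 × 0.1240) / (0.875 − 0.104) = ln(1.044) / 0.7710 = 0.04273/0.7710 = 0.05542 d.
D_c = (k_d/k_2) L₀ e^(−k_d t_c) = (0.104/0.875) × 36.9 × e^(−0.104×0.05542) = 0.1189 × 36.9 × 0.9943 = 4.361 mg/L.
Minimum DO = C_s − D_c = 9.34 − 4.361 = 4.979 mg/L.
x_c = v t_c = 0.866 m/s × 0.05542 d × 86400 s/d = 4147 m ≈ 4.15 km.

t_c ≈ 0.0554 d; D_c ≈ 4.36 mg/L; min DO ≈ 4.98 mg/L; x_c ≈ 4.15 km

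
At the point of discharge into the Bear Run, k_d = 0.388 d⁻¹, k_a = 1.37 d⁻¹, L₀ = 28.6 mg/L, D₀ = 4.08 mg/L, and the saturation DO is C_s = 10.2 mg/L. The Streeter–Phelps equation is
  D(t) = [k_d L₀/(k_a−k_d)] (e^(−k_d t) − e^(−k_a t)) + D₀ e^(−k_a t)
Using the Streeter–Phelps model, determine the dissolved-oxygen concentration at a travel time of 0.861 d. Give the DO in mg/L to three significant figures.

DO ≈ 4.33 mg/L

k_d L₀/(k_a−k_d) = 0.388×28.6/(1.37−0.388) = 11.10/0.9820 = 11.30 mg/L.
e^(−k_d t) = e^(−0.388×0.8610) = 0.7160; e^(−k_a t) = e^(−1.37×0.8610) = 0.3074.
D = 11.30 × (0.7160 − 0.3074) + 4.08 × 0.3074 = 4.617 + 1.254 = 5.871 mg/L.
DO = C_s − D = 10.2 − 5.871 = 4.329 mg/L.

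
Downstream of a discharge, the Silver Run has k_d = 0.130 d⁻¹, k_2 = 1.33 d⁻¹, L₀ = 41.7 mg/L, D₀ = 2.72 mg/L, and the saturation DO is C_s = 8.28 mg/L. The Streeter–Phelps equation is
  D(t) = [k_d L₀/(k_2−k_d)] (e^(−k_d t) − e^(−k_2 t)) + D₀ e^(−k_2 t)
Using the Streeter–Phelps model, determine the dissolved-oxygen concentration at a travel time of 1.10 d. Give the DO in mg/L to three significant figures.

DO ≈ 4.78 mg/L

k_d L₀/(k_2−k_d) = 0.130×41.7/(1.33−0.130) = 5.421/1.200 = 4.517 mg/L.
e^(−k_d t) = e^(−0.130×1.100) = 0.8668; e^(−k_2 t) = e^(−1.33×1.100) = 0.2315.
D = 4.517 × (0.8668 − 0.2315) + 2.72 × 0.2315 = 2.870 + 0.6298 = 3.499 mg/L.
DO = C_s − D = 8.28 − 3.499 = 4.781 mg/L.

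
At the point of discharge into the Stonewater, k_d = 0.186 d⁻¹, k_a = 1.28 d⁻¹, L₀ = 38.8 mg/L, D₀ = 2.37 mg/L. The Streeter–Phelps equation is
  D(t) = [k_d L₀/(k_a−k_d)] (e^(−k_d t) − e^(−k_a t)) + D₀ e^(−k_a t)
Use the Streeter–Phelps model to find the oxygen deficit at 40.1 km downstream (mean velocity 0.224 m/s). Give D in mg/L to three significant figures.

Travel time t = x/v = 40.1 km / (0.224 m/s) = 40100 m / 0.224 m/s = 179000 s = 2.072 d.
k_d L₀/(k_a−k_d) = 0.186×38.8/(1.28−0.186) = 7.217/1.094 = 6.597 mg/L.
e^(−k_d t) = e^(−0.186×2.072) = 0.6802; e^(−k_a t) = e^(−1.28×2.072) = 0.07050.
D = 6.597 × (0.6802 − 0.07050) + 2.37 × 0.07050 = 4.022 + 0.1671 = 4.189 mg/L.

D ≈ 4.19 mg/L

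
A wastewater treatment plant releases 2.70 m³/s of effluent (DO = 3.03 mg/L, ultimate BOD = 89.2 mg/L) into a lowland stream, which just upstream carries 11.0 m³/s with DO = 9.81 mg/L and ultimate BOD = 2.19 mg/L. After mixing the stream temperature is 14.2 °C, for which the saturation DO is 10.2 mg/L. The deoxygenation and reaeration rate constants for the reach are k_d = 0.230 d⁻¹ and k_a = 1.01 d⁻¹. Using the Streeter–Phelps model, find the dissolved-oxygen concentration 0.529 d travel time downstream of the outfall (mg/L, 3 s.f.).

Mixed DO = (11.0×9.81 + 2.70×3.03)/(11.0+2.70) = 116.1/13.70 = 8.474 mg/L.
Mixed L₀ = (11.0×2.19 + 2.70×89.2)/(13.70) = 264.9/13.70 = 19.34 mg/L.
Initial deficit D₀ = C_s − DO₀ = 10.2 − 8.474 = 1.726 mg/L.
D(0.529) = [0.230×19.34/(1.01−0.230)](e^(−0.230×0.529) − e^(−1.01×0.529)) + 1.726 e^(−1.01×0.529)
= 5.702 × (0.8854 − 0.5861) + 1.726 × 0.5861 = 2.719 mg/L.
DO = 10.2 − 2.719 = 7.481 mg/L.

DO ≈ 7.48 mg/L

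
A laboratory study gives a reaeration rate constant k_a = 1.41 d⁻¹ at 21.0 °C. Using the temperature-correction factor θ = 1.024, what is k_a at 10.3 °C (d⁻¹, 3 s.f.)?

k_a ≈ 1.09 d⁻¹

k_a(T₂) = k_a(T₁) · θ^(T₂−T₁) = 1.41 × 1.024^(10.3−21.0)
= 1.41 × 1.024^-10.7 = 1.41 × 0.7759 = 1.094 d⁻¹.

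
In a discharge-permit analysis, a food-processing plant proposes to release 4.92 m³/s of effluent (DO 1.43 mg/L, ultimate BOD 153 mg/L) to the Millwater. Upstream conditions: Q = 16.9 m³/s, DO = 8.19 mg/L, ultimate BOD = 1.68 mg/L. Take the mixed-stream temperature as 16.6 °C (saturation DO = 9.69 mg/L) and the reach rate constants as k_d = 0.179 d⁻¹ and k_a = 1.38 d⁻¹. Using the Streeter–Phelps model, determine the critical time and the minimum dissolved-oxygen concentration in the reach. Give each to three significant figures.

Mixed DO = (16.9×8.19 + 4.92×1.43)/(16.9+4.92) = 145.4/21.82 = 6.666 mg/L.
Mixed L₀ = (16.9×1.68 + 4.92×153)/(21.82) = 781.2/21.82 = 35.80 mg/L.
Initial deficit D₀ = C_s − DO₀ = 9.69 − 6.666 = 3.024 mg/L.
t_c = (1/1.201) ln[(1.38/0.179)(1 − 3.024×1.201/(0.179×35.80))] = 0.8326 × ln(3.340) = 1.004 d.
D_c = (0.179/1.38) × 35.80 × e^(−0.179×1.004) = 0.1297 × 35.80 × 0.8355 = 3.880 mg/L.
Minimum DO = 9.69 − 3.880 = 5.810 mg/L.

t_c ≈ 1.00 d; minimum DO ≈ 5.81 mg/L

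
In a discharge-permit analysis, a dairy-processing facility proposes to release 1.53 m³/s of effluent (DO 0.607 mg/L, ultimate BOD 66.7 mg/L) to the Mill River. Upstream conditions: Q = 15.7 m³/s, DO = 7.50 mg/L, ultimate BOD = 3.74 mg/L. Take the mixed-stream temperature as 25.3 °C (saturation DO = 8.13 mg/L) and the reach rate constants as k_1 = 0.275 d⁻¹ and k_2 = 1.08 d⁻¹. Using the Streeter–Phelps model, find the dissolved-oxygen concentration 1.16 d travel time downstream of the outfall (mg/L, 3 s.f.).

Mixed DO = (15.7×7.50 + 1.53×0.607)/(15.7+1.53) = 118.7/17.23 = 6.888 mg/L.
Mixed L₀ = (15.7×3.74 + 1.53×66.7)/(17.23) = 160.8/17.23 = 9.331 mg/L.
Initial deficit D₀ = C_s − DO₀ = 8.13 − 6.888 = 1.242 mg/L.
D(1.16) = [0.275×9.331/(1.08−0.275)](e^(−0.275×1.16) − e^(−1.08×1.16)) + 1.242 e^(−1.08×1.16)
= 3.188 × (0.7269 − 0.2857) + 1.242 × 0.2857 = 1.761 mg/L.
DO = 8.13 − 1.761 = 6.369 mg/L.

DO ≈ 6.37 mg/L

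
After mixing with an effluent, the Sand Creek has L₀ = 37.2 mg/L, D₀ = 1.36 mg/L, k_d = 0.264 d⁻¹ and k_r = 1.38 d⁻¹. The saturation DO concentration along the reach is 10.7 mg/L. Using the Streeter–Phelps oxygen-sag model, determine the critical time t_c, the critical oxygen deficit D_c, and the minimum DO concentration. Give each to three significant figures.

At the critical point dD/dt = 0, so k_d L₀ e^(−k_d t) = k_r D. Substituting D(t) from the Streeter–Phelps equation and solving for t gives
t_c = ln[(k_r/k_d)(1 − D₀(k_r−k_d)/(k_d L₀))] / (k_r−k_d).
Here k_r−k_d = 1.116 d⁻¹ and 1 − D₀(k_r−k_d)/(k_d L₀) = 1 − 1.36×1.116/(0.264×37.2) = 0.8455, so
t_c = ln(5.227 × 0.8455) / 1.116 = 1.486 / 1.116 = 1.332 d.
D_c = (k_d/k_r) L₀ e^(−k_d t_c) = (0.264/1.38) × 37.2 × e^(−0.264×1.332) = 0.1913 × 37.2 × 0.7036 = 5.007 mg/L.
Minimum DO = C_s − D_c = 10.7 − 5.007 = 5.693 mg/L.

t_c ≈ 1.33 d; D_c ≈ 5.01 mg/L; min DO ≈ 5.69 mg/L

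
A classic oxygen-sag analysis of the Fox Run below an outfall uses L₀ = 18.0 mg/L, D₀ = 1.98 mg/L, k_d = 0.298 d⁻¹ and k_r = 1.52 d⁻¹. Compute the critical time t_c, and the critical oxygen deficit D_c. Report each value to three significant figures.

t_c ≈ 0.843 d; D_c ≈ 2.75 mg/L

At the critical point dD/dt = 0, so k_d L₀ e^(−k_d t) = k_r D. Substituting D(t) from the Streeter–Phelps equation and solving for t gives
t_c = ln[(k_r/k_d)(1 − D₀(k_r−k_d)/(k_d L₀))] / (k_r−k_d).
Here k_r−k_d = 1.222 d⁻¹ and 1 − D₀(k_r−k_d)/(k_d L₀) = 1 − 1.98×1.222/(0.298×18.0) = 0.5489, so
t_c = ln(5.101 × 0.5489) / 1.222 = 1.030 / 1.222 = 0.8425 d.
D_c = (k_d/k_r) L₀ e^(−k_d t_c) = (0.298/1.52) × 18.0 × e^(−0.298×0.8425) = 0.1961 × 18.0 × 0.7780 = 2.745 mg/L.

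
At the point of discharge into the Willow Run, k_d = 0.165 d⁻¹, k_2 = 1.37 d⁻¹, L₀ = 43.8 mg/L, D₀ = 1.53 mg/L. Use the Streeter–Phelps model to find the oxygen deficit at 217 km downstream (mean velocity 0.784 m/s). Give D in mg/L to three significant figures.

Travel time t = x/v = 217 km / (0.784 m/s) = 217000 m / 0.784 m/s = 276800 s = 3.204 d.
k_d L₀/(k_2−k_d) = 0.165×43.8/(1.37−0.165) = 7.227/1.205 = 5.998 mg/L.
e^(−k_d t) = e^(−0.165×3.204) = 0.5894; e^(−k_2 t) = e^(−1.37×3.204) = 0.01242.
D = 5.998 × (0.5894 − 0.01242) + 1.53 × 0.01242 = 3.461 + 0.01899 = 3.480 mg/L.

D ≈ 3.48 mg/L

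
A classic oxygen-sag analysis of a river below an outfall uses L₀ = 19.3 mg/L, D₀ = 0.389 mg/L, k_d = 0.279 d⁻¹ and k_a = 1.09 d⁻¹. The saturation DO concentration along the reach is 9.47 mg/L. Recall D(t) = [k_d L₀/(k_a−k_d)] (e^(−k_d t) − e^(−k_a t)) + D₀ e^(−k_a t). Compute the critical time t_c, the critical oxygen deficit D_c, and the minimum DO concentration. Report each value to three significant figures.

With k_a/k_d = 3.907 and 1 − D₀(k_a−k_d)/(k_d L₀) = 0.9414,
t_c = ln(3.907 × 0.9414) / (1.09 − 0.279) = ln(3.678) / 0.8110 = 1.302/0.8110 = 1.606 d.
L(t_c) = L₀ e^(−k_d t_c) = 19.3 × 0.6389 = 12.33 mg/L, and at the critical point k_a D_c = k_d L, so D_c = (0.279/1.09) × 12.33 = 3.156 mg/L.
Minimum DO = C_s − D_c = 9.47 − 3.156 = 6.314 mg/L.

t_c ≈ 1.61 d; D_c ≈ 3.16 mg/L; min DO ≈ 6.31 mg/L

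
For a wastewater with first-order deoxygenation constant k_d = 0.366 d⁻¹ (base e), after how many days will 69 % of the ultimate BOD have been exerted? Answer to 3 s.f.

y/L₀ = 1 − e^(−k_d t) = 0.69 ⇒ e^(−k_d t) = 0.310
t = −ln(0.310) / 0.366 = 1.171 / 0.366 = 3.200 d.

t ≈ 3.20 d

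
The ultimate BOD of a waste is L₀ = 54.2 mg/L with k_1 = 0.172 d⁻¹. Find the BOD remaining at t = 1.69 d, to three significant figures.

L_t = L₀ e^(−k_1 t) = 54.2 × e^(−0.172×1.69) = 54.2 × 0.7478 = 40.53 mg/L.

L ≈ 40.5 mg/L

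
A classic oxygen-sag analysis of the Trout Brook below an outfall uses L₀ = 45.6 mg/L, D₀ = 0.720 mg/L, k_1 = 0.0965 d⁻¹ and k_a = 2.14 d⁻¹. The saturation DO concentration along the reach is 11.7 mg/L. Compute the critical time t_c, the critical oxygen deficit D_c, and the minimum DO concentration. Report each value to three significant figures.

t_c ≈ 1.32 d; D_c ≈ 1.81 mg/L; min DO ≈ 9.89 mg/L

With k_a/k_1 = 22.18 and 1 − D₀(k_a−k_1)/(k_1 L₀) = 0.6656,
t_c = ln(22.18 × 0.6656) / (2.14 − 0.0965) = ln(14.76) / 2.044 = 2.692/2.044 = 1.317 d.
L(t_c) = L₀ e^(−k_1 t_c) = 45.6 × 0.8806 = 40.16 mg/L, and at the critical point k_a D_c = k_1 L, so D_c = (0.0965/2.14) × 40.16 = 1.811 mg/L.
Minimum DO = C_s − D_c = 11.7 − 1.811 = 9.889 mg/L.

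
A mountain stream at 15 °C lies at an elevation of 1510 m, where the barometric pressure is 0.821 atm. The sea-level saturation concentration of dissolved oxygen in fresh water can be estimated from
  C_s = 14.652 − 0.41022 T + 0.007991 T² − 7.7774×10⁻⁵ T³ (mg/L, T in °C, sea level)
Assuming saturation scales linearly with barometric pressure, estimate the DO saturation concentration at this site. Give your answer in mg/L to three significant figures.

At sea level: C_s = 14.652 − 0.41022×15 + 0.007991×15² − 7.7774×10⁻⁵×15³ = 10.03 mg/L.
Pressure correction: C_s' = 10.03 × 0.821 = 8.238 mg/L.

C_s ≈ 8.24 mg/L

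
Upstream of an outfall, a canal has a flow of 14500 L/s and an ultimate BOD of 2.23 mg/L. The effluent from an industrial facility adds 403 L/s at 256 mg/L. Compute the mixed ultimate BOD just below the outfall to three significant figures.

Flow-weighted mixing: C = (Q_r C_r + Q_w C_w)/(Q_r + Q_w)
= (14500×2.23 + 403×256)/(14500 + 403) = 135500/14900 = 9.092 mg/L.

9.09 mg/L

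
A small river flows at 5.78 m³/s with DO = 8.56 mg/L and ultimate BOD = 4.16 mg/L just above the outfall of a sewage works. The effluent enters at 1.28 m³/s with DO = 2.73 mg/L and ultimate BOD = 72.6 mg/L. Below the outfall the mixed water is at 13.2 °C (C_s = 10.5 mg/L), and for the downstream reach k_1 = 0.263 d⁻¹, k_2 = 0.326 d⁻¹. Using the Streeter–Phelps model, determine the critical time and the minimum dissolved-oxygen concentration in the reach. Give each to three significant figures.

Mixed DO = (5.78×8.56 + 1.28×2.73)/(5.78+1.28) = 52.97/7.060 = 7.503 mg/L.
Mixed L₀ = (5.78×4.16 + 1.28×72.6)/(7.060) = 117.0/7.060 = 16.57 mg/L.
Initial deficit D₀ = C_s − DO₀ = 10.5 − 7.503 = 2.997 mg/L.
t_c = (1/0.06300) ln[(0.326/0.263)(1 − 2.997×0.06300/(0.263×16.57))] = 15.87 × ln(1.186) = 2.705 d.
D_c = (0.263/0.326) × 16.57 × e^(−0.263×2.705) = 0.8067 × 16.57 × 0.4909 = 6.561 mg/L.
Minimum DO = 10.5 − 6.561 = 3.939 mg/L.

t_c ≈ 2.71 d; minimum DO ≈ 3.94 mg/L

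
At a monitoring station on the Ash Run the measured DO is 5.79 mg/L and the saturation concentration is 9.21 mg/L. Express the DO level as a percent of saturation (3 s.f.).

62.9 % saturation

% saturation = C/C_s × 100 = 5.79/9.21 × 100 = 62.9 %.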